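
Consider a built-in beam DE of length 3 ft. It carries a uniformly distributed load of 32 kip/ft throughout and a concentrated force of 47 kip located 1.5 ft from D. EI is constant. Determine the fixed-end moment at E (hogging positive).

M_E = 41.62 kip·ft

Take the two fixed-end moments M_D, M_E as redundants; the released structure is the simple span DE.
End rotations of the released simple span under the applied load (×1/EI):
  at D: UDL 32: wL³/(24EI) = 36/EI
  at E: UDL 32: wL³/(24EI) = 36/EI
  at D: point load 47 at a = 1.5: Pab(L + b)/(6LEI) = 26.44/EI
  at E: point load 47 at a = 1.5: Pab(L + a)/(6LEI) = 26.44/EI
  θ_D0 = 62.44/EI,  θ_E0 = 62.44/EI
Flexibility coefficients: a unit moment at one end gives L/(3EI) there and L/(6EI) at the far end, so f₁₁ = f₂₂ = 1/EI and f₁₂ = f₂₁ = 0.5/EI.
Compatibility — zero rotation at each built-in end:
  1 M_D + 0.5 M_E = 62.44
  0.5 M_D + 1 M_E = 62.44
Solving the pair gives M_D = 41.62 kip·ft and M_E = 41.62 kip·ft (hogging).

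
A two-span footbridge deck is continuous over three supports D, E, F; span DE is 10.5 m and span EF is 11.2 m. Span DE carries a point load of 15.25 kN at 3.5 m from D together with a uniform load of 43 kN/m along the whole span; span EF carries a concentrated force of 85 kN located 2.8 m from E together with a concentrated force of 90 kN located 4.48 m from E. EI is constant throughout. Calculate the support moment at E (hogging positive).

Take M_E as the redundant. Released structure: two simple spans DE and EF with a hinge at E.
End slopes at the hinge E, treating each span as simply supported:
  span DE: point load 15.25 at a = 3.5: Pab(L + a)/(6LEI) = 83.03/EI
  span DE: UDL 43: wL³/(24EI) = 2074/EI
  span EF: point load 85 at a = 2.8: Pab(L + b)/(6LEI) = 583.1/EI
  span EF: point load 90 at a = 4.48: Pab(L + b)/(6LEI) = 722.5/EI
  relative rotation θ_0 = (2157 + 1306)/EI = 3463/EI
A unit hogging moment at E produces rotation L₁/(3EI) + L₂/(3EI) = 7.233/EI.
Compatibility: M_E·(L₁+L₂)/(3EI) = θ_0, giving M_E = 478.7 kN·m (hogging).

M_E = 478.7 kN·m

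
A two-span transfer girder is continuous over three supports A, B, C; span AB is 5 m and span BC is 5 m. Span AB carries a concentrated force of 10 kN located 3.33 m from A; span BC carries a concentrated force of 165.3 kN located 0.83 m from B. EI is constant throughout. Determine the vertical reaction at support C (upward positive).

Insert a hinge at B; M_B is the redundant, and each span becomes simply supported.
Discontinuity in slope at B on the released structure — sum the simple-span end rotations:
  span AB: point load 10 at a = 3.33: Pab(L + a)/(6LEI) = 15.44/EI
  span BC: point load 165.3 at a = 0.83: Pab(L + b)/(6LEI) = 174.9/EI
  relative rotation θ_0 = (15.44 + 174.9)/EI = 190.3/EI
A unit hogging moment at B produces rotation L₁/(3EI) + L₂/(3EI) = 3.333/EI.
Slope continuity at B: θ_0 = M_B·3.333/EI, so M_B = 190.3/3.333 = 57.1 kN·m (hogging).
Span BC, ΣM about C: R_B^{BC}·5 = 689.3 + 57.1, so R_B^{BC} = 149.3 kN and R_C = 165.3 − 149.3 = 16.02 kN.

R_C = 16.02 kN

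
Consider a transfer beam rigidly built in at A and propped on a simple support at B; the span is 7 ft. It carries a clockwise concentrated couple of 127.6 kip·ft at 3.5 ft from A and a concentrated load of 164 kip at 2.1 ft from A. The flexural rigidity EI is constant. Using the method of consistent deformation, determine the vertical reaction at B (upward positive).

Take the reaction at B as the redundant and release it; the primary structure is a cantilever fixed at A.
Primary-structure tip deflection at B by superposition:
  clockwise couple 127.6 at a = 3.5: M₀a(2L − a)/(2EI) = 2345/EI
  point load 164 at a = 2.1: Pa²(3L − a)/(6EI) = 2278/EI
  δ_0 = 4623/EI
Tip deflection under a unit load at B: L³/(3EI) = 114.3/EI.
Compatibility at B: δ_0 − R_B·δ_{BB} = 0, so R_B = 4623/114.3 = 40.43 kip.

R_B = 40.43 kip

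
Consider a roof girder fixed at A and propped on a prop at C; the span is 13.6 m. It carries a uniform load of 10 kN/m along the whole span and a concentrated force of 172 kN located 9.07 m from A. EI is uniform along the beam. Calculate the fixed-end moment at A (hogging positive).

M_A = 577.6 kN·m

Choose R_C as the redundant. The primary structure is the cantilever fixed at A.
Deflection at C on the released cantilever, summing each load's contribution:
  UDL 10: wL⁴/(8EI) = 42763/EI
  point load 172 at a = 9.07: Pa²(3L − a)/(6EI) = 74828/EI
  δ_0 = 117590/EI
Tip deflection under a unit load at C: L³/(3EI) = 838.5/EI.
Compatibility at C: δ_0 − R_C·δ_{CC} = 0, so R_C = 117590/838.5 = 140.2 kN.
Moment equilibrium about A: M_A = Σ(load moments about A) − R_C·L = 2485 − 140.2×13.6 = 577.6 kN·m.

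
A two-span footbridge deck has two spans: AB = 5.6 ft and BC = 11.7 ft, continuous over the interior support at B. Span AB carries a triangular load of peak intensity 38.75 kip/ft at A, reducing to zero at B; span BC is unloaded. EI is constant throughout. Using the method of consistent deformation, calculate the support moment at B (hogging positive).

M_B = 22.95 kip·ft

Insert a hinge at B; M_B is the redundant, and each span becomes simply supported.
Rotations at B on the released spans (each span's end-slope, ×1/EI):
  span AB: triangular load, peak 38.75: 7w₀L³/(360EI) = 132.3/EI
  relative rotation θ_0 = (132.3 + 0)/EI = 132.3/EI
A unit hogging moment at B produces rotation L₁/(3EI) + L₂/(3EI) = 5.767/EI.
Slope continuity at B: θ_0 = M_B·5.767/EI, so M_B = 132.3/5.767 = 22.95 kip·ft (hogging).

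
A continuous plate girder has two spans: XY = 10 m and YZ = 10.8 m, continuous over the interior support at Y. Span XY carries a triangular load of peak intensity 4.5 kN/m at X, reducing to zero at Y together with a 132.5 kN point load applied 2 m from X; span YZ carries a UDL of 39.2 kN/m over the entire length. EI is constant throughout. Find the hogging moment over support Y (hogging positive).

Insert a hinge at Y; M_Y is the redundant, and each span becomes simply supported.
Discontinuity in slope at Y on the released structure — sum the simple-span end rotations:
  span XY: triangular load, peak 4.5: 7w₀L³/(360EI) = 87.5/EI
  span XY: point load 132.5 at a = 2: Pab(L + a)/(6LEI) = 424/EI
  span YZ: UDL 39.2: wL³/(24EI) = 2058/EI
  relative rotation θ_0 = (511.5 + 2058)/EI = 2569/EI
A unit hogging moment at Y produces rotation L₁/(3EI) + L₂/(3EI) = 6.933/EI.
Slope continuity at Y: θ_0 = M_Y·6.933/EI, so M_Y = 2569/6.933 = 370.5 kN·m (hogging).

M_Y = 370.5 kN·m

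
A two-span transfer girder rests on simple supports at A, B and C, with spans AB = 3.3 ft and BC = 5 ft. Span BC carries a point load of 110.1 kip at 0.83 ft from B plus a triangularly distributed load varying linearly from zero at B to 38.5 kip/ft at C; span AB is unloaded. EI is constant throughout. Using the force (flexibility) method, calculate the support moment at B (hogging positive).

Take M_B as the redundant. Released structure: two simple spans AB and BC with a hinge at B.
End slopes at the hinge B, treating each span as simply supported:
  span BC: point load 110.1 at a = 0.83: Pab(L + b)/(6LEI) = 116.5/EI
  span BC: triangular load, peak 38.5: 7w₀L³/(360EI) = 93.58/EI
  relative rotation θ_0 = (0 + 210.1)/EI = 210.1/EI
A unit hogging moment at B produces rotation L₁/(3EI) + L₂/(3EI) = 2.767/EI.
Slope continuity at B: θ_0 = M_B·2.767/EI, so M_B = 210.1/2.767 = 75.92 kip·ft (hogging).

M_B = 75.92 kip·ft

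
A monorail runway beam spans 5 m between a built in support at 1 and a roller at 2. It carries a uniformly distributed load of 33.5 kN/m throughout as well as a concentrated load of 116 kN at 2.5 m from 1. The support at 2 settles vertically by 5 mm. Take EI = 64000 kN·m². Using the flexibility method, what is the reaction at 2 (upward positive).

R_2 = 91.38 kN

Release the roller at 2. Primary structure: cantilever fixed at 1.
Downward deflection at the released point 2 due to the loads:
  UDL 33.5: wL⁴/(8EI) = 2617/EI
  point load 116 at a = 2.5: Pa²(3L − a)/(6EI) = 1510/EI
  δ_0 = 4128/EI
Flexibility coefficient — unit upward force at 2: δ_{22} = L³/(3EI) = 41.67/EI.
With EI = 64000 kN·m²: δ_0 = 0.064494 m and δ_{22} = 0.000651 m/kN.
Compatibility — the beam at 2 must follow the support down by 0.005 m: δ_0 − R_2·δ_{22} = 0.005, so R_2 = (0.064494 − 0.005)/0.000651 = 91.38 kN.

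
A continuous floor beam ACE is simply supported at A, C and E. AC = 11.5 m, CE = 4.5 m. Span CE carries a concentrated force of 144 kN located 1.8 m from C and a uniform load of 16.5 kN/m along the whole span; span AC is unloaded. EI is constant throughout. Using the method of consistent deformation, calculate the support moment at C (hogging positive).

M_C = 46.74 kN·m

Insert a hinge at C; M_C is the redundant, and each span becomes simply supported.
Rotations at C on the released spans (each span's end-slope, ×1/EI):
  span CE: point load 144 at a = 1.8: Pab(L + b)/(6LEI) = 186.6/EI
  span CE: UDL 16.5: wL³/(24EI) = 62.65/EI
  relative rotation θ_0 = (0 + 249.3)/EI = 249.3/EI
A unit hogging moment at C produces rotation L₁/(3EI) + L₂/(3EI) = 5.333/EI.
Compatibility: M_C·(L₁+L₂)/(3EI) = θ_0, giving M_C = 46.74 kN·m (hogging).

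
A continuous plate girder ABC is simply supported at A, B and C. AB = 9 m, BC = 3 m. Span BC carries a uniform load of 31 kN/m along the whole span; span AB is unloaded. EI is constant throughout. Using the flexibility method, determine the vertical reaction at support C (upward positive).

R_C = 43.59 kN

Release continuity at B by inserting a hinge; the redundant is the internal moment M_B. The primary structure is two simply-supported spans AB and BC.
Discontinuity in slope at B on the released structure — sum the simple-span end rotations:
  span BC: UDL 31: wL³/(24EI) = 34.88/EI
  relative rotation θ_0 = (0 + 34.88)/EI = 34.88/EI
A unit hogging moment at B produces rotation L₁/(3EI) + L₂/(3EI) = 4/EI.
Slope continuity at B: θ_0 = M_B·4/EI, so M_B = 34.88/4 = 8.719 kN·m (hogging).
Span BC, ΣM about C: R_B^{BC}·3 = 139.5 + 8.719, so R_B^{BC} = 49.41 kN and R_C = 93 − 49.41 = 43.59 kN.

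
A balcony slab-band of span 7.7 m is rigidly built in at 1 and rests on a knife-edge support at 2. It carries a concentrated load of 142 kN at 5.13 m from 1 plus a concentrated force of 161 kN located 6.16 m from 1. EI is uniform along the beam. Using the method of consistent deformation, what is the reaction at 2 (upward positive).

Remove the prop at 2; the released (primary) structure is a cantilever built in at 1.
Free-end deflection of the primary structure under the applied loading (downward +):
  point load 142 at a = 5.13: Pa²(3L − a)/(6EI) = 11192/EI
  point load 161 at a = 6.16: Pa²(3L − a)/(6EI) = 17248/EI
  δ_0 = 28441/EI
Flexibility coefficient — unit upward force at 2: δ_{22} = L³/(3EI) = 152.2/EI.
The prop prevents deflection at 2: R_2 = δ_0/δ_{22} = 28441/152.2 = 186.9 kN.

R_2 = 186.9 kN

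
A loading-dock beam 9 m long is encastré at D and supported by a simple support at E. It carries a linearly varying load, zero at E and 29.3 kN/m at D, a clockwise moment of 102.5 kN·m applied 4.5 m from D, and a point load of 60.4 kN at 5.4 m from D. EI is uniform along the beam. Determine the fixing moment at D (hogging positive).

Release the roller at E. Primary structure: cantilever fixed at D.
Free-end deflection of the primary structure under the applied loading (downward +):
  triangular load, peak 29.3 at the fixed end: w₀L⁴/(30EI) = 6408/EI
  clockwise couple 102.5 at a = 4.5: M₀a(2L − a)/(2EI) = 3113/EI
  point load 60.4 at a = 5.4: Pa²(3L − a)/(6EI) = 6341/EI
  δ_0 = 15862/EI
Flexibility coefficient — unit upward force at E: δ_{EE} = L³/(3EI) = 243/EI.
The prop prevents deflection at E: R_E = δ_0/δ_{EE} = 15862/243 = 65.28 kN.
Moment equilibrium about D: M_D = Σ(load moments about D) − R_E·L = 824.2 − 65.28×9 = 236.7 kN·m.

M_D = 236.7 kN·m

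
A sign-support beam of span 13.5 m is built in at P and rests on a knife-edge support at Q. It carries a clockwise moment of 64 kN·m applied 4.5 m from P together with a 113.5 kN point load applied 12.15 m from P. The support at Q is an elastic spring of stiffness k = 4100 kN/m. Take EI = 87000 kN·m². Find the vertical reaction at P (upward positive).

Remove the prop at Q; the released (primary) structure is a cantilever built in at P.
Free-end deflection of the primary structure under the applied loading (downward +):
  clockwise couple 64 at a = 4.5: M₀a(2L − a)/(2EI) = 3240/EI
  point load 113.5 at a = 12.15: Pa²(3L − a)/(6EI) = 79168/EI
  δ_0 = 82408/EI
Tip deflection under a unit load at Q: L³/(3EI) = 820.1/EI.
With EI = 87000 kN·m²: δ_0 = 0.94722 m and δ_{QQ} = 0.009427 m/kN.
Compatibility — the spring shortens by R_Q/k under the reaction it provides: δ_0 − R_Q·δ_{QQ} = R_Q/k. With 1/k = 0.000244 m/kN, R_Q = δ_0 / (δ_{QQ} + 1/k) = 0.94722 / (0.009427 + 0.000244) = 97.95 kN.
Vertical equilibrium: R_P = ΣP − R_Q = 113.5 − 97.95 = 15.55 kN.

R_P = 15.55 kN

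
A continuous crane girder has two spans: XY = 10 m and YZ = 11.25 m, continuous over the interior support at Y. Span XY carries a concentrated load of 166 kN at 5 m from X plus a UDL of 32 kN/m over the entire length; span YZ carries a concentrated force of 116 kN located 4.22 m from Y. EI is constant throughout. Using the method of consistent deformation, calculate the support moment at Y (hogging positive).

M_Y = 466.3 kN·m

Insert a hinge at Y; M_Y is the redundant, and each span becomes simply supported.
End slopes at the hinge Y, treating each span as simply supported:
  span XY: point load 166 at a = 5: Pab(L + a)/(6LEI) = 1038/EI
  span XY: UDL 32: wL³/(24EI) = 1333/EI
  span YZ: point load 116 at a = 4.22: Pab(L + b)/(6LEI) = 932/EI
  relative rotation θ_0 = (2371 + 932)/EI = 3303/EI
A unit hogging moment at Y produces rotation L₁/(3EI) + L₂/(3EI) = 7.083/EI.
Compatibility: M_Y·(L₁+L₂)/(3EI) = θ_0, giving M_Y = 466.3 kN·m (hogging).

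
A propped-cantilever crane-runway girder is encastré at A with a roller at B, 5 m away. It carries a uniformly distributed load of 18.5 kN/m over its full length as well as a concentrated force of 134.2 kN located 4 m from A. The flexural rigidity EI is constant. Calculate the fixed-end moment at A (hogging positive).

Remove the prop at B; the released (primary) structure is a cantilever built in at A.
Deflection at B on the released cantilever, summing each load's contribution:
  UDL 18.5: wL⁴/(8EI) = 1445/EI
  point load 134.2 at a = 4: Pa²(3L − a)/(6EI) = 3937/EI
  δ_0 = 5382/EI
Flexibility coefficient — unit upward force at B: δ_{BB} = L³/(3EI) = 41.67/EI.
Compatibility at B: δ_0 − R_B·δ_{BB} = 0, so R_B = 5382/41.67 = 129.2 kN.
Moment equilibrium about A: M_A = Σ(load moments about A) − R_B·L = 768 − 129.2×5 = 122.2 kN·m.

M_A = 122.2 kN·m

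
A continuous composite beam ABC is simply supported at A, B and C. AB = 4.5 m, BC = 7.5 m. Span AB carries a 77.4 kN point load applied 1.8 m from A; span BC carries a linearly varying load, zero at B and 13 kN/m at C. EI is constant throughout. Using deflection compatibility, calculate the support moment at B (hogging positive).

Release continuity at B by inserting a hinge; the redundant is the internal moment M_B. The primary structure is two simply-supported spans AB and BC.
Discontinuity in slope at B on the released structure — sum the simple-span end rotations:
  span AB: point load 77.4 at a = 1.8: Pab(L + a)/(6LEI) = 87.77/EI
  span BC: triangular load, peak 13: 7w₀L³/(360EI) = 106.6/EI
  relative rotation θ_0 = (87.77 + 106.6)/EI = 194.4/EI
A unit hogging moment at B produces rotation L₁/(3EI) + L₂/(3EI) = 4/EI.
Compatibility: M_B·(L₁+L₂)/(3EI) = θ_0, giving M_B = 48.6 kN·m (hogging).

M_B = 48.6 kN·m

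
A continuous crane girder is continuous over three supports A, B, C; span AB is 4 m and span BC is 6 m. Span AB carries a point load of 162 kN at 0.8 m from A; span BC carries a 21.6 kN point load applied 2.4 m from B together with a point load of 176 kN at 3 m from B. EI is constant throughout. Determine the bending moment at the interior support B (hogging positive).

M_B = 158.6 kN·m

Release continuity at B by inserting a hinge; the redundant is the internal moment M_B. The primary structure is two simply-supported spans AB and BC.
End slopes at the hinge B, treating each span as simply supported:
  span AB: point load 162 at a = 0.8: Pab(L + a)/(6LEI) = 82.94/EI
  span BC: point load 21.6 at a = 2.4: Pab(L + b)/(6LEI) = 49.77/EI
  span BC: point load 176 at a = 3: Pab(L + b)/(6LEI) = 396/EI
  relative rotation θ_0 = (82.94 + 445.8)/EI = 528.7/EI
A unit hogging moment at B produces rotation L₁/(3EI) + L₂/(3EI) = 3.333/EI.
Compatibility: M_B·(L₁+L₂)/(3EI) = θ_0, giving M_B = 158.6 kN·m (hogging).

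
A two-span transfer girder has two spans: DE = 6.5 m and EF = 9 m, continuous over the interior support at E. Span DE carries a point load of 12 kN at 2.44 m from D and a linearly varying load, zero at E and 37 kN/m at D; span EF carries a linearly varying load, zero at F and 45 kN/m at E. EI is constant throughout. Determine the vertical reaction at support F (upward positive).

R_F = 46.99 kN

Take M_E as the redundant. Released structure: two simple spans DE and EF with a hinge at E.
Discontinuity in slope at E on the released structure — sum the simple-span end rotations:
  span DE: point load 12 at a = 2.44: Pab(L + a)/(6LEI) = 27.25/EI
  span DE: triangular load, peak 37: 7w₀L³/(360EI) = 197.6/EI
  span EF: triangular load, peak 45: w₀L³/(45EI) = 729/EI
  relative rotation θ_0 = (224.8 + 729)/EI = 953.8/EI
A unit hogging moment at E produces rotation L₁/(3EI) + L₂/(3EI) = 5.167/EI.
Compatibility: M_E·(L₁+L₂)/(3EI) = θ_0, giving M_E = 184.6 kN·m (hogging).
Span EF, ΣM about F: R_E^{EF}·9 = 1215 + 184.6, so R_E^{EF} = 155.5 kN and R_F = 202.5 − 155.5 = 46.99 kN.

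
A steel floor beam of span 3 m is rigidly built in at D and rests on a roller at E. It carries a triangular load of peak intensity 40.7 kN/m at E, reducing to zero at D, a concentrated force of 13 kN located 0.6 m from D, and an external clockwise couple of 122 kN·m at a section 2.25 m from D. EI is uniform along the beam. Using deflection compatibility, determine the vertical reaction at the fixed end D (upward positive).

Choose R_E as the redundant. The primary structure is the cantilever fixed at D.
Downward deflection at the released point E due to the loads:
  triangular load, peak 40.7 at the free end: 11w₀L⁴/(120EI) = 302.2/EI
  point load 13 at a = 0.6: Pa²(3L − a)/(6EI) = 6.552/EI
  clockwise couple 122 at a = 2.25: M₀a(2L − a)/(2EI) = 514.7/EI
  δ_0 = 823.4/EI
Tip deflection under a unit load at E: L³/(3EI) = 9/EI.
Compatibility at E: δ_0 − R_E·δ_{EE} = 0, so R_E = 823.4/9 = 91.49 kN.
Vertical equilibrium: R_D = ΣP − R_E = 74.05 − 91.49 = -17.44 kN.

R_D = -17.44 kN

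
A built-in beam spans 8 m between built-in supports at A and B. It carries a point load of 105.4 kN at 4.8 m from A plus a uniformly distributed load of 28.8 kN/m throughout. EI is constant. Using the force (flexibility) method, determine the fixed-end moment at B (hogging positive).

M_B = 275 kN·m

Take the two fixed-end moments M_A, M_B as redundants; the released structure is the simple span AB.
End rotations of the released simple span under the applied load (×1/EI):
  at A: point load 105.4 at a = 4.8: Pab(L + b)/(6LEI) = 377.8/EI
  at B: point load 105.4 at a = 4.8: Pab(L + a)/(6LEI) = 431.7/EI
  at A: UDL 28.8: wL³/(24EI) = 614.4/EI
  at B: UDL 28.8: wL³/(24EI) = 614.4/EI
  θ_A0 = 992.2/EI,  θ_B0 = 1046/EI
Flexibility coefficients: a unit moment at one end gives L/(3EI) there and L/(6EI) at the far end, so f₁₁ = f₂₂ = 2.667/EI and f₁₂ = f₂₁ = 1.333/EI.
Compatibility — zero rotation at each built-in end:
  2.667 M_A + 1.333 M_B = 992.2
  1.333 M_A + 2.667 M_B = 1046
Solving the pair gives M_A = 234.5 kN·m and M_B = 275 kN·m (hogging).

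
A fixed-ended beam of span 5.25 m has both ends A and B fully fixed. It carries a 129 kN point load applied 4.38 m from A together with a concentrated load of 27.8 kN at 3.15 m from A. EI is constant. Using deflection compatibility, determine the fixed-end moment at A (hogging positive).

Take the two fixed-end moments M_A, M_B as redundants; the released structure is the simple span AB.
Simple-span end rotations at A and B under the given loads:
  at A: point load 129 at a = 4.38: Pab(L + b)/(6LEI) = 95.5/EI
  at B: point load 129 at a = 4.38: Pab(L + a)/(6LEI) = 150.3/EI
  at A: point load 27.8 at a = 3.15: Pab(L + b)/(6LEI) = 42.91/EI
  at B: point load 27.8 at a = 3.15: Pab(L + a)/(6LEI) = 49.04/EI
  θ_A0 = 138.4/EI,  θ_B0 = 199.3/EI
Flexibility coefficients: a unit moment at one end gives L/(3EI) there and L/(6EI) at the far end, so f₁₁ = f₂₂ = 1.75/EI and f₁₂ = f₂₁ = 0.875/EI.
Compatibility — zero rotation at each built-in end:
  1.75 M_A + 0.875 M_B = 138.4
  0.875 M_A + 1.75 M_B = 199.3
Solving the pair gives M_A = 29.53 kN·m and M_B = 99.13 kN·m (hogging).

M_A = 29.53 kN·m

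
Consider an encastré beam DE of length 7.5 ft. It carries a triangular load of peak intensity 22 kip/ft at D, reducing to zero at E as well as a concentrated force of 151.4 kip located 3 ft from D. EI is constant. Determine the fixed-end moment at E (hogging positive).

M_E = 150.3 kip·ft

Release both end moments; the primary structure is a simply-supported span DE with redundants M_D and M_E.
On the primary (simply-supported) span, the end slopes from the loading are:
  at D: triangular load, peak 22: w₀L³/(45EI) = 206.2/EI
  at E: triangular load, peak 22: 7w₀L³/(360EI) = 180.5/EI
  at D: point load 151.4 at a = 3: Pab(L + b)/(6LEI) = 545/EI
  at E: point load 151.4 at a = 3: Pab(L + a)/(6LEI) = 476.9/EI
  θ_D0 = 751.3/EI,  θ_E0 = 657.4/EI
Flexibility coefficients: a unit moment at one end gives L/(3EI) there and L/(6EI) at the far end, so f₁₁ = f₂₂ = 2.5/EI and f₁₂ = f₂₁ = 1.25/EI.
Compatibility — zero rotation at each built-in end:
  2.5 M_D + 1.25 M_E = 751.3
  1.25 M_D + 2.5 M_E = 657.4
Solving the pair gives M_D = 225.4 kip·ft and M_E = 150.3 kip·ft (hogging).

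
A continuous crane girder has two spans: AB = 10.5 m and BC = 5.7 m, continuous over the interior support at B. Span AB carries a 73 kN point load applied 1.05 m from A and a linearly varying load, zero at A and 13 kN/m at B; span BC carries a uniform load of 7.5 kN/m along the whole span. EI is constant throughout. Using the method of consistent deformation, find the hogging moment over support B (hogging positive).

Take M_B as the redundant. Released structure: two simple spans AB and BC with a hinge at B.
Discontinuity in slope at B on the released structure — sum the simple-span end rotations:
  span AB: point load 73 at a = 1.05: Pab(L + a)/(6LEI) = 132.8/EI
  span AB: triangular load, peak 13: w₀L³/(45EI) = 334.4/EI
  span BC: UDL 7.5: wL³/(24EI) = 57.87/EI
  relative rotation θ_0 = (467.2 + 57.87)/EI = 525.1/EI
A unit hogging moment at B produces rotation L₁/(3EI) + L₂/(3EI) = 5.4/EI.
Compatibility: M_B·(L₁+L₂)/(3EI) = θ_0, giving M_B = 97.24 kN·m (hogging).

M_B = 97.24 kN·m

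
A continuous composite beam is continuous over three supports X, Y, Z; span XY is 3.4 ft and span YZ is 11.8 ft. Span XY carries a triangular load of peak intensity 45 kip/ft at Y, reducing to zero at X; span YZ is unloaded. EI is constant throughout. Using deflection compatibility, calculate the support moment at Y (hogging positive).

Release continuity at Y by inserting a hinge; the redundant is the internal moment M_Y. The primary structure is two simply-supported spans XY and YZ.
Discontinuity in slope at Y on the released structure — sum the simple-span end rotations:
  span XY: triangular load, peak 45: w₀L³/(45EI) = 39.3/EI
  relative rotation θ_0 = (39.3 + 0)/EI = 39.3/EI
A unit hogging moment at Y produces rotation L₁/(3EI) + L₂/(3EI) = 5.067/EI.
Compatibility: M_Y·(L₁+L₂)/(3EI) = θ_0, giving M_Y = 7.757 kip·ft (hogging).

M_Y = 7.757 kip·ft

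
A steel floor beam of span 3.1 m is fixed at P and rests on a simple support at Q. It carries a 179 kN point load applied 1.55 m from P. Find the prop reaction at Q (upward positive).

R_Q = 55.94 kN

Release the roller at Q. Primary structure: cantilever fixed at P.
Deflection at Q on the released cantilever, summing each load's contribution:
  point load 179 at a = 1.55: Pa²(3L − a)/(6EI) = 555.5/EI
Tip deflection under a unit load at Q: L³/(3EI) = 9.93/EI.
The prop prevents deflection at Q: R_Q = δ_0/δ_{QQ} = 555.5/9.93 = 55.94 kN.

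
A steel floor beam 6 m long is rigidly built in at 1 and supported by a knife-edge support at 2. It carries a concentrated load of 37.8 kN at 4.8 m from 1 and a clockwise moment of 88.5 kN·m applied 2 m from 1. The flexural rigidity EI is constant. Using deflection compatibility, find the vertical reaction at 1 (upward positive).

Take the reaction at 2 as the redundant and release it; the primary structure is a cantilever fixed at 1.
Free-end deflection of the primary structure under the applied loading (downward +):
  point load 37.8 at a = 4.8: Pa²(3L − a)/(6EI) = 1916/EI
  clockwise couple 88.5 at a = 2: M₀a(2L − a)/(2EI) = 885/EI
  δ_0 = 2801/EI
Flexibility coefficient — unit upward force at 2: δ_{22} = L³/(3EI) = 72/EI.
Compatibility at 2: δ_0 − R_2·δ_{22} = 0, so R_2 = 2801/72 = 38.9 kN.
Vertical equilibrium: R_1 = ΣP − R_2 = 37.8 − 38.9 = -1.103 kN.

R_1 = -1.103 kN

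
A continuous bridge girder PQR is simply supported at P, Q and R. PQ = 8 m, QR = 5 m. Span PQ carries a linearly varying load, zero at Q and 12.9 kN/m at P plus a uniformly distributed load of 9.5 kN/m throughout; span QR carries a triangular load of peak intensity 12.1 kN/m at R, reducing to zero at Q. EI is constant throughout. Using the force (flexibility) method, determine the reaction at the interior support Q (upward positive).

Take M_Q as the redundant. Released structure: two simple spans PQ and QR with a hinge at Q.
End slopes at the hinge Q, treating each span as simply supported:
  span PQ: triangular load, peak 12.9: 7w₀L³/(360EI) = 128.4/EI
  span PQ: UDL 9.5: wL³/(24EI) = 202.7/EI
  span QR: triangular load, peak 12.1: 7w₀L³/(360EI) = 29.41/EI
  relative rotation θ_0 = (331.1 + 29.41)/EI = 360.5/EI
A unit hogging moment at Q produces rotation L₁/(3EI) + L₂/(3EI) = 4.333/EI.
Slope continuity at Q: θ_0 = M_Q·4.333/EI, so M_Q = 360.5/4.333 = 83.19 kN·m (hogging).
Span PQ, ΣM about P with M_Q applied at Q: R_Q^{PQ}·8 = 441.6 + 83.19, so R_Q^{PQ} = 65.6 kN and R_P = 127.6 − 65.6 = 62 kN.
Span QR, ΣM about R: R_Q^{QR}·5 = 50.42 + 83.19, so R_Q^{QR} = 26.72 kN and R_R = 30.25 − 26.72 = 3.528 kN.
R_Q = 65.6 + 26.72 = 92.32 kN.

R_Q = 92.32 kN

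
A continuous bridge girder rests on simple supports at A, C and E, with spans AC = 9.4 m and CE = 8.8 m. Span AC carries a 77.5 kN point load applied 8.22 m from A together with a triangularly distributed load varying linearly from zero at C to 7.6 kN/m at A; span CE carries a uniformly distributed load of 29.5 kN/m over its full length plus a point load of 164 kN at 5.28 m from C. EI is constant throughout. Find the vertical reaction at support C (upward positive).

R_C = 344.2 kN

Release continuity at C by inserting a hinge; the redundant is the internal moment M_C. The primary structure is two simply-supported spans AC and CE.
Rotations at C on the released spans (each span's end-slope, ×1/EI):
  span AC: point load 77.5 at a = 8.22: Pab(L + a)/(6LEI) = 234.8/EI
  span AC: triangular load, peak 7.6: 7w₀L³/(360EI) = 122.7/EI
  span CE: UDL 29.5: wL³/(24EI) = 837.6/EI
  span CE: point load 164 at a = 5.28: Pab(L + b)/(6LEI) = 711.2/EI
  relative rotation θ_0 = (357.6 + 1549)/EI = 1906/EI
A unit hogging moment at C produces rotation L₁/(3EI) + L₂/(3EI) = 6.067/EI.
Slope continuity at C: θ_0 = M_C·6.067/EI, so M_C = 1906/6.067 = 314.2 kN·m (hogging).
Span AC, ΣM about A with M_C applied at C: R_C^{AC}·9.4 = 749 + 314.2, so R_C^{AC} = 113.1 kN and R_A = 113.2 − 113.1 = 0.1114 kN.
Span CE, ΣM about E: R_C^{CE}·8.8 = 1720 + 314.2, so R_C^{CE} = 231.1 kN and R_E = 423.6 − 231.1 = 192.5 kN.
R_C = 113.1 + 231.1 = 344.2 kN.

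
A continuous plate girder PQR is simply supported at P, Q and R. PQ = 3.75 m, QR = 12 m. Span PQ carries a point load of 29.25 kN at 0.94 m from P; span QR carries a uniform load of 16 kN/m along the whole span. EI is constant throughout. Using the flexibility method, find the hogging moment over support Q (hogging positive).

Release continuity at Q by inserting a hinge; the redundant is the internal moment M_Q. The primary structure is two simply-supported spans PQ and QR.
Discontinuity in slope at Q on the released structure — sum the simple-span end rotations:
  span PQ: point load 29.25 at a = 0.94: Pab(L + a)/(6LEI) = 16.1/EI
  span QR: UDL 16: wL³/(24EI) = 1152/EI
  relative rotation θ_0 = (16.1 + 1152)/EI = 1168/EI
A unit hogging moment at Q produces rotation L₁/(3EI) + L₂/(3EI) = 5.25/EI.
Compatibility: M_Q·(L₁+L₂)/(3EI) = θ_0, giving M_Q = 222.5 kN·m (hogging).

M_Q = 222.5 kN·m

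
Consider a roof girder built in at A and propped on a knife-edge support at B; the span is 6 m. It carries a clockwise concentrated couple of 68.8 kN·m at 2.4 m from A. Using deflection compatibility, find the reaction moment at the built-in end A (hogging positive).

M_A = 2.752 kN·m

Choose R_B as the redundant. The primary structure is the cantilever fixed at A.
Free-end deflection of the primary structure under the applied loading (downward +):
  clockwise couple 68.8 at a = 2.4: M₀a(2L − a)/(2EI) = 792.6/EI
Flexibility coefficient — unit upward force at B: δ_{BB} = L³/(3EI) = 72/EI.
The prop prevents deflection at B: R_B = δ_0/δ_{BB} = 792.6/72 = 11.01 kN.
Moment equilibrium about A: M_A = Σ(load moments about A) − R_B·L = 68.8 − 11.01×6 = 2.752 kN·m.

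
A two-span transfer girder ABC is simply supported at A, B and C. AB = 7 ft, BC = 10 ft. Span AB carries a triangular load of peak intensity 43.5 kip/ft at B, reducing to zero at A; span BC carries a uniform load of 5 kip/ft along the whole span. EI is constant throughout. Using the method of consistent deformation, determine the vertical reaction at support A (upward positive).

Insert a hinge at B; M_B is the redundant, and each span becomes simply supported.
End slopes at the hinge B, treating each span as simply supported:
  span AB: triangular load, peak 43.5: w₀L³/(45EI) = 331.6/EI
  span BC: UDL 5: wL³/(24EI) = 208.3/EI
  relative rotation θ_0 = (331.6 + 208.3)/EI = 539.9/EI
A unit hogging moment at B produces rotation L₁/(3EI) + L₂/(3EI) = 5.667/EI.
Compatibility: M_B·(L₁+L₂)/(3EI) = θ_0, giving M_B = 95.28 kip·ft (hogging).
Span AB, ΣM about A with M_B applied at B: R_B^{AB}·7 = 710.5 + 95.28, so R_B^{AB} = 115.1 kip and R_A = 152.2 − 115.1 = 37.14 kip.

R_A = 37.14 kip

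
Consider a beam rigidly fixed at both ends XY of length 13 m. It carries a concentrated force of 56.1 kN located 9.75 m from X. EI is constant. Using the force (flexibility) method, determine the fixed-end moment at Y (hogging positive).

Release both end moments; the primary structure is a simply-supported span XY with redundants M_X and M_Y.
End rotations of the released simple span under the applied load (×1/EI):
  at X: point load 56.1 at a = 9.75: Pab(L + b)/(6LEI) = 370.3/EI
  at Y: point load 56.1 at a = 9.75: Pab(L + a)/(6LEI) = 518.5/EI
  θ_X0 = 370.3/EI,  θ_Y0 = 518.5/EI
Flexibility coefficients: a unit moment at one end gives L/(3EI) there and L/(6EI) at the far end, so f₁₁ = f₂₂ = 4.333/EI and f₁₂ = f₂₁ = 2.167/EI.
Compatibility — zero rotation at each built-in end:
  4.333 M_X + 2.167 M_Y = 370.3
  2.167 M_X + 4.333 M_Y = 518.5
Solving the pair gives M_X = 34.19 kN·m and M_Y = 102.6 kN·m (hogging).

M_Y = 102.6 kN·m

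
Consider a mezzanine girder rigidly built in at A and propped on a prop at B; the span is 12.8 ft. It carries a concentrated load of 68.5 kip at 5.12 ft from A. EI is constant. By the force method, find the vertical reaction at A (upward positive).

Take the reaction at B as the redundant and release it; the primary structure is a cantilever fixed at A.
Downward deflection at the released point B due to the loads:
  point load 68.5 at a = 5.12: Pa²(3L − a)/(6EI) = 9960/EI
Tip deflection under a unit load at B: L³/(3EI) = 699.1/EI.
Compatibility at B: δ_0 − R_B·δ_{BB} = 0, so R_B = 9960/699.1 = 14.25 kip.
Vertical equilibrium: R_A = ΣP − R_B = 68.5 − 14.25 = 54.25 kip.

R_A = 54.25 kip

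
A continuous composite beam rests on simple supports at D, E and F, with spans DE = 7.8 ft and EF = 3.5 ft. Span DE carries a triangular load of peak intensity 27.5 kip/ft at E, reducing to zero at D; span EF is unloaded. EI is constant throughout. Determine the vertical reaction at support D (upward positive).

R_D = 25.88 kip

Release continuity at E by inserting a hinge; the redundant is the internal moment M_E. The primary structure is two simply-supported spans DE and EF.
Discontinuity in slope at E on the released structure — sum the simple-span end rotations:
  span DE: triangular load, peak 27.5: w₀L³/(45EI) = 290/EI
  relative rotation θ_0 = (290 + 0)/EI = 290/EI
A unit hogging moment at E produces rotation L₁/(3EI) + L₂/(3EI) = 3.767/EI.
Compatibility: M_E·(L₁+L₂)/(3EI) = θ_0, giving M_E = 76.99 kip·ft (hogging).
Span DE, ΣM about D with M_E applied at E: R_E^{DE}·7.8 = 557.7 + 76.99, so R_E^{DE} = 81.37 kip and R_D = 107.2 − 81.37 = 25.88 kip.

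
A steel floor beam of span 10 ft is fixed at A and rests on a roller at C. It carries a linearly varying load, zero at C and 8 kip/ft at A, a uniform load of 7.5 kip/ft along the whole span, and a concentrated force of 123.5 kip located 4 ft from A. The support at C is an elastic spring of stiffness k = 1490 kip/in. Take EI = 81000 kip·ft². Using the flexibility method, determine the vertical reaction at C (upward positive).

R_C = 60.98 kip

Remove the prop at C; the released (primary) structure is a cantilever built in at A.
Primary-structure tip deflection at C by superposition:
  triangular load, peak 8 at the fixed end: w₀L⁴/(30EI) = 2667/EI
  UDL 7.5: wL⁴/(8EI) = 9375/EI
  point load 123.5 at a = 4: Pa²(3L − a)/(6EI) = 8563/EI
  δ_0 = 20604/EI
Flexibility coefficient — unit upward force at C: δ_{CC} = L³/(3EI) = 333.3/EI.
With EI = 81000 kip·ft²: δ_0 = 0.25437 ft and δ_{CC} = 0.004115 ft/kip.
Compatibility — the spring shortens by R_C/k under the reaction it provides: δ_0 − R_C·δ_{CC} = R_C/k. With 1/k = 1/(1490×12) ft/kip = 0.000056 ft/kip, R_C = δ_0 / (δ_{CC} + 1/k) = 0.25437 / (0.004115 + 0.000056) = 60.98 kip.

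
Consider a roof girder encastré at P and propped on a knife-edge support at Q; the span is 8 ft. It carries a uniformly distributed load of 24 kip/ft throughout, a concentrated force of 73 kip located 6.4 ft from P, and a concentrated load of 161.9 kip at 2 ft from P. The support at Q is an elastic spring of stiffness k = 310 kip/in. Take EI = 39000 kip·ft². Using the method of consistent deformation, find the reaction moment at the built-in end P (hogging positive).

M_P = 524.1 kip·ft

Remove the prop at Q; the released (primary) structure is a cantilever built in at P.
Free-end deflection of the primary structure under the applied loading (downward +):
  UDL 24: wL⁴/(8EI) = 12288/EI
  point load 73 at a = 6.4: Pa²(3L − a)/(6EI) = 8771/EI
  point load 161.9 at a = 2: Pa²(3L − a)/(6EI) = 2375/EI
  δ_0 = 23433/EI
Tip deflection under a unit load at Q: L³/(3EI) = 170.7/EI.
With EI = 39000 kip·ft²: δ_0 = 0.60086 ft and δ_{QQ} = 0.004376 ft/kip.
Compatibility — the spring shortens by R_Q/k under the reaction it provides: δ_0 − R_Q·δ_{QQ} = R_Q/k. With 1/k = 1/(310×12) ft/kip = 0.000269 ft/kip, R_Q = δ_0 / (δ_{QQ} + 1/k) = 0.60086 / (0.004376 + 0.000269) = 129.4 kip.
Moment equilibrium about P: M_P = Σ(load moments about P) − R_Q·L = 1559 − 129.4×8 = 524.1 kip·ft.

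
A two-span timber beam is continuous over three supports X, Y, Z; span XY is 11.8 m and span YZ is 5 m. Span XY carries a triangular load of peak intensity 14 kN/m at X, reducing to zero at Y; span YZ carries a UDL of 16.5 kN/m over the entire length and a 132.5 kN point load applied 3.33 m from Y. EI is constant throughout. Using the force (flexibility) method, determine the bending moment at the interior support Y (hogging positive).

M_Y = 124.5 kN·m

Take M_Y as the redundant. Released structure: two simple spans XY and YZ with a hinge at Y.
Rotations at Y on the released spans (each span's end-slope, ×1/EI):
  span XY: triangular load, peak 14: 7w₀L³/(360EI) = 447.3/EI
  span YZ: UDL 16.5: wL³/(24EI) = 85.94/EI
  span YZ: point load 132.5 at a = 3.33: Pab(L + b)/(6LEI) = 163.8/EI
  relative rotation θ_0 = (447.3 + 249.8)/EI = 697/EI
A unit hogging moment at Y produces rotation L₁/(3EI) + L₂/(3EI) = 5.6/EI.
Compatibility: M_Y·(L₁+L₂)/(3EI) = θ_0, giving M_Y = 124.5 kN·m (hogging).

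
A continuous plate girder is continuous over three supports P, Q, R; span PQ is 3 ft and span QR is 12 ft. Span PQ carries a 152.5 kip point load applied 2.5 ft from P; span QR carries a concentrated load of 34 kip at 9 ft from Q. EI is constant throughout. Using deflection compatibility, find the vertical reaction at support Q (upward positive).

Take M_Q as the redundant. Released structure: two simple spans PQ and QR with a hinge at Q.
Rotations at Q on the released spans (each span's end-slope, ×1/EI):
  span PQ: point load 152.5 at a = 2.5: Pab(L + a)/(6LEI) = 58.25/EI
  span QR: point load 34 at a = 9: Pab(L + b)/(6LEI) = 191.2/EI
  relative rotation θ_0 = (58.25 + 191.2)/EI = 249.5/EI
A unit hogging moment at Q produces rotation L₁/(3EI) + L₂/(3EI) = 5/EI.
Compatibility: M_Q·(L₁+L₂)/(3EI) = θ_0, giving M_Q = 49.9 kip·ft (hogging).
Span PQ, ΣM about P with M_Q applied at Q: R_Q^{PQ}·3 = 381.2 + 49.9, so R_Q^{PQ} = 143.7 kip and R_P = 152.5 − 143.7 = 8.784 kip.
Span QR, ΣM about R: R_Q^{QR}·12 = 102 + 49.9, so R_Q^{QR} = 12.66 kip and R_R = 34 − 12.66 = 21.34 kip.
R_Q = 143.7 + 12.66 = 156.4 kip.

R_Q = 156.4 kip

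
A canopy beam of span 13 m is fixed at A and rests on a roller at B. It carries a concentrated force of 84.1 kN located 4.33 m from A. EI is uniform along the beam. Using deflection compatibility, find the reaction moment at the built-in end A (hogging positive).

M_A = 202.4 kN·m

Take the reaction at B as the redundant and release it; the primary structure is a cantilever fixed at A.
Deflection at B on the released cantilever, summing each load's contribution:
  point load 84.1 at a = 4.33: Pa²(3L − a)/(6EI) = 9111/EI
Tip deflection under a unit load at B: L³/(3EI) = 732.3/EI.
The prop prevents deflection at B: R_B = δ_0/δ_{BB} = 9111/732.3 = 12.44 kN.
Moment equilibrium about A: M_A = Σ(load moments about A) − R_B·L = 364.2 − 12.44×13 = 202.4 kN·m.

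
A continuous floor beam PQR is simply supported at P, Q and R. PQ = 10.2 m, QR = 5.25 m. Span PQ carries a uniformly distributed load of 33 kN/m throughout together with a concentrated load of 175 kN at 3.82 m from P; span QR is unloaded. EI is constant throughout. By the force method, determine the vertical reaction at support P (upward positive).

R_P = 231.4 kN

Insert a hinge at Q; M_Q is the redundant, and each span becomes simply supported.
Rotations at Q on the released spans (each span's end-slope, ×1/EI):
  span PQ: UDL 33: wL³/(24EI) = 1459/EI
  span PQ: point load 175 at a = 3.82: Pab(L + a)/(6LEI) = 977.1/EI
  relative rotation θ_0 = (2436 + 0)/EI = 2436/EI
A unit hogging moment at Q produces rotation L₁/(3EI) + L₂/(3EI) = 5.15/EI.
Slope continuity at Q: θ_0 = M_Q·5.15/EI, so M_Q = 2436/5.15 = 473.1 kN·m (hogging).
Span PQ, ΣM about P with M_Q applied at Q: R_Q^{PQ}·10.2 = 2385 + 473.1, so R_Q^{PQ} = 280.2 kN and R_P = 511.6 − 280.2 = 231.4 kN.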